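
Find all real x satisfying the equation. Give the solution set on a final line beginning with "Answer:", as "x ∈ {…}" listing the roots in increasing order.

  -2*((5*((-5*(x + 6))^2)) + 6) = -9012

Step 1. [-2*((5*((-5*(x + 6))^2)) + 6) = -9012] LHS = -2·(…); ÷-2 both sides ⇒ div: (5*((-5*(x + 6))^2)) + 6 = 4506.
Step 2. [(5*((-5*(x + 6))^2)) + 6 = 4506] +6 is outermost — subtract 6 both sides ⇒ sub: 5*((-5*(x + 6))^2) = 4500.
Step 3. [5*((-5*(x + 6))^2) = 4500] LHS = 5·(…); ÷5 both sides. So div: (-5*(x + 6))^2 = 900.
Step 4. [(-5*(x + 6))^2 = 900] LHS squared, RHS 900 ≥ 0: apply √ (±). So sqrt: -5*(x + 6) = 30 or -30.
Step 5. [-5*(x + 6) = 30 or -30] -5 out front; divide by -5, so div: x + 6 = -6 or 6.
Step 6. [x + 6 = -6 or 6] +6 is outermost — subtract 6 both sides. So sub: x = -12 or 0.

Answer: x ∈ {-12, 0}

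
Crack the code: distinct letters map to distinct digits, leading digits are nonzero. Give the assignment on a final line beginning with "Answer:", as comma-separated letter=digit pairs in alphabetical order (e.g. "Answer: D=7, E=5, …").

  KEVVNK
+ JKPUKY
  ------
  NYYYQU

Step 1. [col 1: K + Y ≡ U (mod 10)] column 1 (K + Y ≡ U (mod 10), carry-in 0) doesn't pin U yet; pick U=0 and continue ⇒ U=0.
Step 2. [col 1: K + Y ≡ U (mod 10)] several values work for Y in column 1 (K + Y ≡ U (mod 10), carry-in 0); try Y=7. So Y=7.
Step 3. [col 1: K + Y ≡ U (mod 10)] column 1 reads K+Y+carry(0)=U with Y=7, U=0; with digits 0,7 already taken and all letters distinct, the only value for K is 3 ⇒ K=3.
Step 4. [col 2: N + K ≡ Q (mod 10)] Q=2 is one option consistent with column 2 (N + K ≡ Q (mod 10), carry-in 1) — take it ⇒ Q=2.
Step 5. [col 2: N + K ≡ Q (mod 10)] column 2: given K=3, Q=2, carry-in 1, and digits 0,2,3,7 already taken and all letters distinct, N+K≡Q (mod 10) forces N=8 ⇒ N=8.
Step 6. [col 3: V + U ≡ Y (mod 10)] column 3: given U=0, Y=7, carry-in 1, and digits 0,2,3,7,8 already taken and all letters distinct, V+U≡Y (mod 10) forces V=6 ⇒ V=6.
Step 7. [col 4: V + P ≡ Y (mod 10)] column 4: given V=6, Y=7, carry-in 0, and digits 0,2,3,6,7,8 already taken and all letters distinct, V+P≡Y (mod 10) forces P=1. So P=1.
Step 8. [col 5: E + K ≡ Y (mod 10)] column 5: given K=3, Y=7, carry-in 0, and digits 0,1,2,3,6,7,8 already taken and all letters distinct, E+K≡Y (mod 10) forces E=4, so E=4.
Step 9. [col 6: K + J ≡ N (mod 10)] column 6 reads K+J+carry(0)=N with K=3, N=8; with digits 0,1,2,3,4,6,7,8 already taken and all letters distinct, the only value for J is 5. So J=5.

Answer: E=4, J=5, K=3, N=8, P=1, Q=2, U=0, V=6, Y=7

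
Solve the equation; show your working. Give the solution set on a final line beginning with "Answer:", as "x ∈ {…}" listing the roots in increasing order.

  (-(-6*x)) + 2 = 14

Step 1. [(-(-6*x)) + 2 = 14] +2 is outermost — subtract 2 both sides ⇒ sub: -(-6*x) = 12.
Step 2. [-(-6*x) = 12] flip signs both sides, so neg: -6*x = -12.
Step 3. [-6*x = -12] leading coefficient -6: divide by -6 ⇒ div: x = 2.

Answer: x ∈ {2}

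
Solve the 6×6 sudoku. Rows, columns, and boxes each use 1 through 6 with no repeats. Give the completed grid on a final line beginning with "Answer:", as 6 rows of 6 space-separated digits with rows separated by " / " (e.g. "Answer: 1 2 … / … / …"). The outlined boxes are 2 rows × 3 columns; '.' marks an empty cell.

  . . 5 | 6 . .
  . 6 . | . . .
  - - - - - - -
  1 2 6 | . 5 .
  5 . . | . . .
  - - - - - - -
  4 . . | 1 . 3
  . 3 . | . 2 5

Step 1. [r3c6∈{4}] only 4 remains possible at r3c6, so r3c6=4.
Step 2. [r4c3∈{3,4}] 3 has one home in box 3: r4c3 ⇒ r4c3=3.
Step 3. [r2c3∈{1,2,4}] across col 3, 4 lands solely at r2c3 ⇒ r2c3=4.
Step 4. [r4c6∈{1,2,6}] r4c6 is the only open cell in col 6 admitting 6. So r4c6=6.
Step 5. [r1c5∈{1,3,4}] across row 1, 4 lands solely at r1c5. So r1c5=4.
Step 6. [r2c5∈{1,3}] 3 has one home in col 5: r2c5. So r2c5=3.
Step 7. [r2c1∈{2}] r2c1's peers cover all but 2, so r2c1=2.
Step 8. [r1c6∈{1,2}] 2 has one home in row 1: r1c6. So r1c6=2.
Step 9. [r1c1∈{3}] r1c1's peers cover all but 3. So r1c1=3.
Step 10. [r2c4∈{5}] r2c4 has the single candidate 5 ⇒ r2c4=5.
Step 11. [r4c2∈{4}] r4c2 has the single candidate 4 ⇒ r4c2=4.
Step 12. [r5c2∈{5}] r5c2's peers cover all but 5 ⇒ r5c2=5.
Step 13. [r5c5∈{6}] r5c5 is down to just 6. So r5c5=6.
Step 14. [r6c1∈{6}] r6c1's peers cover all but 6 ⇒ r6c1=6.
Step 15. [r5c3∈{2}] r5c3 has the single candidate 2. So r5c3=2.
Step 16. [r6c4∈{4}] r6c4's peers cover all but 4. So r6c4=4.
Step 17. [r3c4∈{3}] r3c4 has the single candidate 3, so r3c4=3.
Step 18. [r4c4∈{2}] r4c4 has the single candidate 2, so r4c4=2.
Step 19. [r6c3∈{1}] r6c3 is down to just 1, so r6c3=1.
Step 20. [r1c2∈{1}] only 1 remains possible at r1c2, so r1c2=1.
Step 21. [r2c6∈{1}] r2c6 is down to just 1 ⇒ r2c6=1.
Step 22. [r4c5∈{1}] r4c5 is down to just 1, so r4c5=1.

Answer: 3 1 5 6 4 2 / 2 6 4 5 3 1 / 1 2 6 3 5 4 / 5 4 3 2 1 6 / 4 5 2 1 6 3 / 6 3 1 4 2 5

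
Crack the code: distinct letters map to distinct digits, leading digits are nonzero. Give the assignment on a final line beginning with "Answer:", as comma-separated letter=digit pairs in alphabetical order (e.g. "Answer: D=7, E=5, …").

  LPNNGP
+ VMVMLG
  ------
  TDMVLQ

Step 1. [col 1: P + G ≡ Q (mod 10)] column 1 (P + G ≡ Q (mod 10), carry-in 0) doesn't pin G yet; pick G=9 and continue ⇒ G=9.
Step 2. [col 1: P + G ≡ Q (mod 10)] column 1 (P + G ≡ Q (mod 10), carry-in 0) doesn't pin Q yet; pick Q=0 and continue, so Q=0.
Step 3. [col 1: P + G ≡ Q (mod 10)] in column 1 we have P+G≡Q with carry-in 0; given G=9, Q=0 and digits 0,9 already taken and all letters distinct, that pins P to 1. So P=1.
Step 4. [col 2: G + L ≡ L (mod 10)] column 2 (G + L ≡ L (mod 10), carry-in 1) doesn't pin L yet; pick L=3 and continue ⇒ L=3.
Step 5. [col 3: N + M ≡ V (mod 10)] several values work for N in column 3 (N + M ≡ V (mod 10), carry-in 1); try N=4. So N=4.
Step 6. [col 3: N + M ≡ V (mod 10)] M=7 is one option consistent with column 3 (N + M ≡ V (mod 10), carry-in 1) — take it, so M=7.
Step 7. [col 3: N + M ≡ V (mod 10)] from column 3 (N=4, M=7, carry-in 1, digits 0,1,3,4,7,9 already taken and all letters distinct): V must equal 2 ⇒ V=2.
Step 8. [col 5: P + M ≡ D (mod 10)] column 5: given P=1, M=7, carry-in 0, and digits 0,1,2,3,4,7,9 already taken and all letters distinct, P+M≡D (mod 10) forces D=8 ⇒ D=8.
Step 9. [col 6: L + V ≡ T (mod 10)] column 6 reads L+V+carry(0)=T with L=3, V=2; with digits 0,1,2,3,4,7,8,9 already taken and all letters distinct, the only value for T is 5 ⇒ T=5.

Answer: D=8, G=9, L=3, M=7, N=4, P=1, Q=0, T=5, V=2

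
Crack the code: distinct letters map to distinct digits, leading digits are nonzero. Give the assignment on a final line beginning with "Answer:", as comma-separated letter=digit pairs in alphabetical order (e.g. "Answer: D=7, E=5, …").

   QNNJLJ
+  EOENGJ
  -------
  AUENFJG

Step 1. [A] the sum has 7 digits but both addends have 6; that extra leading digit A is the final carry, namely 1 ⇒ A=1.
Step 2. [col 1: J + J ≡ G (mod 10)] several values work for G in column 1 (J + J ≡ G (mod 10), carry-in 0); try G=6, so G=6.
Step 3. [col 1: J + J ≡ G (mod 10)] several values work for J in column 1 (J + J ≡ G (mod 10), carry-in 0); try J=3. So J=3.
Step 4. [col 2: L + G ≡ J (mod 10)] column 2 reads L+G+carry(0)=J with G=6, J=3; with digits 1,3,6 already taken and all letters distinct, the only value for L is 7. So L=7.
Step 5. [col 3: J + N ≡ F (mod 10)] several values work for N in column 3 (J + N ≡ F (mod 10), carry-in 1); try N=8. So N=8.
Step 6. [col 3: J + N ≡ F (mod 10)] from column 3 (J=3, N=8, carry-in 1, digits 1,3,6,7,8 already taken and all letters distinct): F must equal 2, so F=2.
Step 7. [col 4: N + E ≡ N (mod 10)] in column 4 we have N+E≡N with carry-in 1; given N=8 and digits 1,2,3,6,7,8 already taken and all letters distinct, that pins E to 9 ⇒ E=9.
Step 8. [col 5: N + O ≡ E (mod 10)] column 5: given N=8, E=9, carry-in 1, and digits 1,2,3,6,7,8,9 already taken and all letters distinct, N+O≡E (mod 10) forces O=0, so O=0.
Step 9. [col 6: Q + E ≡ U (mod 10)] from column 6 (E=9, carry-in 0, digits 0,1,2,3,6,7,8,9 already taken and all letters distinct): Q must equal 5 ⇒ Q=5.
Step 10. [col 6: Q + E ≡ U (mod 10)] column 6 reads Q+E+carry(0)=U with Q=5, E=9; with digits 0,1,2,3,5,6,7,8,9 already taken and all letters distinct, the only value for U is 4, so U=4.

Answer: A=1, E=9, F=2, G=6, J=3, L=7, N=8, O=0, Q=5, U=4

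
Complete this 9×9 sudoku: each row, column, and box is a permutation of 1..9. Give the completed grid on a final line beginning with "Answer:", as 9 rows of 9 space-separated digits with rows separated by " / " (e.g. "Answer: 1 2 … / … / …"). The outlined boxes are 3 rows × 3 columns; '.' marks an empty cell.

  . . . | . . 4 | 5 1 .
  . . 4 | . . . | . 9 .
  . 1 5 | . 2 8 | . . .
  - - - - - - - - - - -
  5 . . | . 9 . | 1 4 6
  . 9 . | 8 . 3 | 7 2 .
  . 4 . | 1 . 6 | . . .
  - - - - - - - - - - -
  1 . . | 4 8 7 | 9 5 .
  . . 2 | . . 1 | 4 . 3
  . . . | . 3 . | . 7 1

Step 1. [r5c1∈{6}] r5c1 has the single candidate 6, so r5c1=6.
Step 2. [r6c1∈{2,3,7,8}] in row 6, 2 fits only at r6c1. So r6c1=2.
Step 3. [r9c6∈{2,5,9}] r9c6 is the only open cell in col 6 admitting 9 ⇒ r9c6=9.
Step 4. [r1c3∈{3,6,7,8,9}] across col 3, 9 lands solely at r1c3 ⇒ r1c3=9.
Step 5. [r9c4∈{2,5,6}] in box 8, 2 fits only at r9c4, so r9c4=2.
Step 6. [r2c7∈{2,3,6,8}] r2c7 is the only open cell in col 7 admitting 2. So r2c7=2.
Step 7. [r4c4∈{7}] only 7 remains possible at r4c4 ⇒ r4c4=7.
Step 8. [r1c2∈{2,3,6,7,8}] row 1 places 2 nowhere but r1c2, so r1c2=2.
Step 9. [r2c2∈{3,6,7,8}] in box 1, 6 fits only at r2c2, so r2c2=6.
Step 10. [r6c5∈{5}] r6c5's peers cover all but 5, so r6c5=5.
Step 11. [r8c2∈{5,7,8}] in col 2, 7 fits only at r8c2, so r8c2=7.
Step 12. [r8c5∈{6}] only 6 remains possible at r8c5, so r8c5=6.
Step 13. [r9c7∈{6,8}] box 9 places 6 nowhere but r9c7 ⇒ r9c7=6.
Step 14. [r9c3∈{8}] r9c3's peers cover all but 8 ⇒ r9c3=8.
Step 15. [r3c7∈{3}] only 3 remains possible at r3c7 ⇒ r3c7=3.
Step 16. [r3c1∈{7}] nothing but 7 survives at r3c1 ⇒ r3c1=7.
Step 17. [r4c3∈{3}] only 3 remains possible at r4c3. So r4c3=3.
Step 18. [r1c4∈{3,6}] across row 1, 6 lands solely at r1c4. So r1c4=6.
Step 19. [r1c5∈{7}] r1c5 has the single candidate 7, so r1c5=7.
Step 20. [r1c9∈{8}] r1c9 has the single candidate 8. So r1c9=8.
Step 21. [r2c4∈{3,5}] r2c4 is the only open cell in col 4 admitting 3, so r2c4=3.
Step 22. [r6c8∈{3,8}] 3 has one home in row 6: r6c8 ⇒ r6c8=3.
Step 23. [r5c9∈{5}] r5c9 is down to just 5 ⇒ r5c9=5.
Step 24. [r5c3∈{1}] nothing but 1 survives at r5c3, so r5c3=1.
Step 25. [r5c5∈{4}] nothing but 4 survives at r5c5, so r5c5=4.
Step 26. [r1c1∈{3}] r1c1 has the single candidate 3 ⇒ r1c1=3.
Step 27. [r6c9∈{9}] r6c9's peers cover all but 9, so r6c9=9.
Step 28. [r2c6∈{5}] r2c6 has the single candidate 5. So r2c6=5.
Step 29. [r3c4∈{9}] only 9 remains possible at r3c4. So r3c4=9.
Step 30. [r6c7∈{8}] r6c7 has the single candidate 8. So r6c7=8.
Step 31. [r7c9∈{2}] r7c9's peers cover all but 2, so r7c9=2.
Step 32. [r7c3∈{6}] nothing but 6 survives at r7c3 ⇒ r7c3=6.
Step 33. [r9c2∈{5}] nothing but 5 survives at r9c2, so r9c2=5.
Step 34. [r3c9∈{4}] r3c9's peers cover all but 4. So r3c9=4.
Step 35. [r6c3∈{7}] nothing but 7 survives at r6c3. So r6c3=7.
Step 36. [r7c2∈{3}] nothing but 3 survives at r7c2. So r7c2=3.
Step 37. [r4c2∈{8}] r4c2 has the single candidate 8. So r4c2=8.
Step 38. [r9c1∈{4}] r9c1's peers cover all but 4, so r9c1=4.
Step 39. [r2c1∈{8}] only 8 remains possible at r2c1 ⇒ r2c1=8.
Step 40. [r2c5∈{1}] r2c5 has the single candidate 1, so r2c5=1.
Step 41. [r4c6∈{2}] nothing but 2 survives at r4c6. So r4c6=2.
Step 42. [r3c8∈{6}] nothing but 6 survives at r3c8 ⇒ r3c8=6.
Step 43. [r8c4∈{5}] r8c4 is down to just 5 ⇒ r8c4=5.
Step 44. [r8c8∈{8}] nothing but 8 survives at r8c8 ⇒ r8c8=8.
Step 45. [r2c9∈{7}] r2c9 has the single candidate 7 ⇒ r2c9=7.
Step 46. [r8c1∈{9}] r8c1's peers cover all but 9 ⇒ r8c1=9.

Answer: 3 2 9 6 7 4 5 1 8 / 8 6 4 3 1 5 2 9 7 / 7 1 5 9 2 8 3 6 4 / 5 8 3 7 9 2 1 4 6 / 6 9 1 8 4 3 7 2 5 / 2 4 7 1 5 6 8 3 9 / 1 3 6 4 8 7 9 5 2 / 9 7 2 5 6 1 4 8 3 / 4 5 8 2 3 9 6 7 1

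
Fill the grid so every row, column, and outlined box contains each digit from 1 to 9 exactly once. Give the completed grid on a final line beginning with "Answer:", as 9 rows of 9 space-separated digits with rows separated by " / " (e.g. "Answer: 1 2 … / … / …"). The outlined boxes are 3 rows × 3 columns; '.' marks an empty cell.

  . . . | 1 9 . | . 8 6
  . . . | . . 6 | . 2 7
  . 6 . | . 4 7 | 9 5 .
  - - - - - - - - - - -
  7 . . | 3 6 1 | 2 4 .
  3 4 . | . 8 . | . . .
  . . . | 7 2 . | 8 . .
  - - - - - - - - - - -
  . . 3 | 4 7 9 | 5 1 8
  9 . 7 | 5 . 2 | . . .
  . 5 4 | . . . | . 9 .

Step 1. [r3c9∈{1,3}] r3c9 is the only open cell in row 3 admitting 3, so r3c9=3.
Step 2. [r5c3∈{1,2,5,6,9}] across row 5, 2 lands solely at r5c3. So r5c3=2.
Step 3. [r1c3∈{5}] r1c3 has the single candidate 5. So r1c3=5.
Step 4. [r2c7∈{1,4}] in box 3, 1 fits only at r2c7 ⇒ r2c7=1.
Step 5. [r2c4∈{8}] only 8 remains possible at r2c4. So r2c4=8.
Step 6. [r6c3∈{1,6,9}] r6c3 is the only open cell in col 3 admitting 6, so r6c3=6.
Step 7. [r5c9∈{1,5,9}] row 5 places 1 nowhere but r5c9, so r5c9=1.
Step 8. [r8c2∈{1,8}] in row 8, 8 fits only at r8c2, so r8c2=8.
Step 9. [r9c1∈{1,2,6}] 1 has one home in box 7: r9c1. So r9c1=1.
Step 10. [r4c2∈{9}] r4c2 has the single candidate 9. So r4c2=9.
Step 11. [r9c5∈{3}] r9c5 is down to just 3, so r9c5=3.
Step 12. [r8c7∈{3,4,6}] r8c7 is the only open cell in col 7 admitting 3. So r8c7=3.
Step 13. [r8c8∈{6}] r8c8 has the single candidate 6. So r8c8=6.
Step 14. [r3c1∈{2,8}] across col 1, 8 lands solely at r3c1, so r3c1=8.
Step 15. [r1c2∈{2,3,7}] row 1 places 7 nowhere but r1c2 ⇒ r1c2=7.
Step 16. [r1c1∈{2,4}] row 1 places 2 nowhere but r1c1. So r1c1=2.
Step 17. [r6c1∈{5}] nothing but 5 survives at r6c1, so r6c1=5.
Step 18. [r9c7∈{7}] nothing but 7 survives at r9c7, so r9c7=7.
Step 19. [r5c8∈{7}] r5c8's peers cover all but 7. So r5c8=7.
Step 20. [r6c9∈{9}] r6c9's peers cover all but 9 ⇒ r6c9=9.
Step 21. [r7c1∈{6}] r7c1 is down to just 6, so r7c1=6.
Step 22. [r8c5∈{1}] r8c5's peers cover all but 1, so r8c5=1.
Step 23. [r2c3∈{9}] r2c3 has the single candidate 9 ⇒ r2c3=9.
Step 24. [r4c3∈{8}] r4c3 has the single candidate 8. So r4c3=8.
Step 25. [r5c6∈{5}] r5c6 has the single candidate 5. So r5c6=5.
Step 26. [r7c2∈{2}] r7c2 is down to just 2, so r7c2=2.
Step 27. [r1c6∈{3}] only 3 remains possible at r1c6, so r1c6=3.
Step 28. [r3c4∈{2}] r3c4 has the single candidate 2, so r3c4=2.
Step 29. [r6c8∈{3}] nothing but 3 survives at r6c8, so r6c8=3.
Step 30. [r6c6∈{4}] nothing but 4 survives at r6c6, so r6c6=4.
Step 31. [r8c9∈{4}] r8c9's peers cover all but 4, so r8c9=4.
Step 32. [r2c1∈{4}] nothing but 4 survives at r2c1. So r2c1=4.
Step 33. [r3c3∈{1}] r3c3's peers cover all but 1, so r3c3=1.
Step 34. [r5c7∈{6}] r5c7 has the single candidate 6. So r5c7=6.
Step 35. [r6c2∈{1}] r6c2 has the single candidate 1. So r6c2=1.
Step 36. [r9c9∈{2}] only 2 remains possible at r9c9. So r9c9=2.
Step 37. [r9c4∈{6}] r9c4 has the single candidate 6 ⇒ r9c4=6.
Step 38. [r2c2∈{3}] r2c2 has the single candidate 3 ⇒ r2c2=3.
Step 39. [r5c4∈{9}] nothing but 9 survives at r5c4. So r5c4=9.
Step 40. [r4c9∈{5}] r4c9 is down to just 5 ⇒ r4c9=5.
Step 41. [r1c7∈{4}] nothing but 4 survives at r1c7, so r1c7=4.
Step 42. [r9c6∈{8}] only 8 remains possible at r9c6. So r9c6=8.
Step 43. [r2c5∈{5}] r2c5 has the single candidate 5. So r2c5=5.

Answer: 2 7 5 1 9 3 4 8 6 / 4 3 9 8 5 6 1 2 7 / 8 6 1 2 4 7 9 5 3 / 7 9 8 3 6 1 2 4 5 / 3 4 2 9 8 5 6 7 1 / 5 1 6 7 2 4 8 3 9 / 6 2 3 4 7 9 5 1 8 / 9 8 7 5 1 2 3 6 4 / 1 5 4 6 3 8 7 9 2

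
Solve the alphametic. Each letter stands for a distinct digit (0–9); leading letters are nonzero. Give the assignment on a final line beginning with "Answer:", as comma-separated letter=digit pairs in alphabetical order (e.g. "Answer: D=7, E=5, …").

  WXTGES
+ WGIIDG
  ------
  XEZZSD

Step 1. [col 1: S + G ≡ D (mod 10)] column 1 (S + G ≡ D (mod 10), carry-in 0) doesn't pin S yet; pick S=6 and continue, so S=6.
Step 2. [col 1: S + G ≡ D (mod 10)] several values work for G in column 1 (S + G ≡ D (mod 10), carry-in 0); try G=1. So G=1.
Step 3. [col 1: S + G ≡ D (mod 10)] in column 1 we have S+G≡D with carry-in 0; given S=6, G=1 and digits 1,6 already taken and all letters distinct, that pins D to 7 ⇒ D=7.
Step 4. [col 2: E + D ≡ S (mod 10)] from column 2 (D=7, S=6, carry-in 0, digits 1,6,7 already taken and all letters distinct): E must equal 9 ⇒ E=9.
Step 5. [col 3: G + I ≡ Z (mod 10)] I=3 is one option consistent with column 3 (G + I ≡ Z (mod 10), carry-in 1) — take it ⇒ I=3.
Step 6. [col 3: G + I ≡ Z (mod 10)] from column 3 (G=1, I=3, carry-in 1, digits 1,3,6,7,9 already taken and all letters distinct): Z must equal 5 ⇒ Z=5.
Step 7. [col 4: T + I ≡ Z (mod 10)] column 4: given I=3, Z=5, carry-in 0, and digits 1,3,5,6,7,9 already taken and all letters distinct, T+I≡Z (mod 10) forces T=2. So T=2.
Step 8. [col 5: X + G ≡ E (mod 10)] column 5 reads X+G+carry(0)=E with G=1, E=9; with digits 1,2,3,5,6,7,9 already taken and all letters distinct, the only value for X is 8 ⇒ X=8.
Step 9. [col 6: W + W ≡ X (mod 10)] from column 6 (X=8, carry-in 0, digits 1,2,3,5,6,7,8,9 already taken and all letters distinct): W must equal 4. So W=4.

Answer: D=7, E=9, G=1, I=3, S=6, T=2, W=4, X=8, Z=5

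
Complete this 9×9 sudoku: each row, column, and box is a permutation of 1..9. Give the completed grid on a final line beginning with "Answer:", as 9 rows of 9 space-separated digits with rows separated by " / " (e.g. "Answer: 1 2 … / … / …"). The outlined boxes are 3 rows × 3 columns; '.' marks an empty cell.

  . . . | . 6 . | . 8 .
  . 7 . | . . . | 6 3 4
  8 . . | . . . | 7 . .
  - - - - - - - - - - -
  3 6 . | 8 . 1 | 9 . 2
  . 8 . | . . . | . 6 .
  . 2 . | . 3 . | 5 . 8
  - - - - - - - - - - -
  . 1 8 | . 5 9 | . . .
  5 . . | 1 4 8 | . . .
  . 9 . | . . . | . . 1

Step 1. [r4c5∈{7}] r4c5 is down to just 7, so r4c5=7.
Step 2. [r9c5∈{2}] only 2 remains possible at r9c5. So r9c5=2.
Step 3. [r3c3∈{1,2,3,4,5,6,9}] 6 has one home in row 3: r3c3, so r3c3=6.
Step 4. [r5c5∈{9}] nothing but 9 survives at r5c5. So r5c5=9.
Step 5. [r8c2∈{3}] r8c2's peers cover all but 3 ⇒ r8c2=3.
Step 6. [r1c3∈{1,2,3,4,5,9}] r1c3 is the only open cell in col 3 admitting 3, so r1c3=3.
Step 7. [r8c7∈{2}] r8c7's peers cover all but 2 ⇒ r8c7=2.
Step 8. [r2c3∈{1,2,5,9}] r2c3 is the only open cell in col 3 admitting 2 ⇒ r2c3=2.
Step 9. [r8c3∈{7}] nothing but 7 survives at r8c3, so r8c3=7.
Step 10. [r9c3∈{4}] r9c3's peers cover all but 4, so r9c3=4.
Step 11. [r2c6∈{5}] r2c6 is down to just 5, so r2c6=5.
Step 12. [r3c8∈{1,2,5,9}] in col 8, 2 fits only at r3c8, so r3c8=2.
Step 13. [r6c8∈{1,4,7}] r6c8 is the only open cell in col 8 admitting 1 ⇒ r6c8=1.
Step 14. [r9c1∈{6}] r9c1's peers cover all but 6 ⇒ r9c1=6.
Step 15. [r7c4∈{3,6,7}] box 8 places 6 nowhere but r7c4 ⇒ r7c4=6.
Step 16. [r6c4∈{4}] r6c4 is down to just 4 ⇒ r6c4=4.
Step 17. [r5c1∈{1,4,7}] r5c1 is the only open cell in box 4 admitting 4. So r5c1=4.
Step 18. [r5c7∈{3}] r5c7's peers cover all but 3 ⇒ r5c7=3.
Step 19. [r2c4∈{9}] r2c4 has the single candidate 9, so r2c4=9.
Step 20. [r3c9∈{5,9}] row 3 places 9 nowhere but r3c9 ⇒ r3c9=9.
Step 21. [r3c4∈{3}] r3c4 is down to just 3 ⇒ r3c4=3.
Step 22. [r9c4∈{7}] r9c4's peers cover all but 7 ⇒ r9c4=7.
Step 23. [r1c1∈{1,9}] row 1 places 9 nowhere but r1c1. So r1c1=9.
Step 24. [r1c6∈{2,4,7}] row 1 places 7 nowhere but r1c6 ⇒ r1c6=7.
Step 25. [r1c2∈{4,5}] across row 1, 4 lands solely at r1c2, so r1c2=4.
Step 26. [r5c4∈{2,5}] col 4 places 5 nowhere but r5c4. So r5c4=5.
Step 27. [r7c8∈{4,7}] across col 8, 7 lands solely at r7c8, so r7c8=7.
Step 28. [r2c1∈{1}] nothing but 1 survives at r2c1 ⇒ r2c1=1.
Step 29. [r4c8∈{4}] nothing but 4 survives at r4c8 ⇒ r4c8=4.
Step 30. [r5c6∈{2}] r5c6 has the single candidate 2, so r5c6=2.
Step 31. [r3c6∈{4}] only 4 remains possible at r3c6, so r3c6=4.
Step 32. [r2c5∈{8}] r2c5 has the single candidate 8 ⇒ r2c5=8.
Step 33. [r6c3∈{9}] r6c3 has the single candidate 9. So r6c3=9.
Step 34. [r9c6∈{3}] nothing but 3 survives at r9c6 ⇒ r9c6=3.
Step 35. [r8c8∈{9}] r8c8 has the single candidate 9, so r8c8=9.
Step 36. [r9c8∈{5}] r9c8 has the single candidate 5, so r9c8=5.
Step 37. [r9c7∈{8}] r9c7's peers cover all but 8 ⇒ r9c7=8.
Step 38. [r7c1∈{2}] r7c1 is down to just 2 ⇒ r7c1=2.
Step 39. [r1c9∈{5}] r1c9 has the single candidate 5 ⇒ r1c9=5.
Step 40. [r1c7∈{1}] r1c7 is down to just 1 ⇒ r1c7=1.
Step 41. [r6c6∈{6}] r6c6 has the single candidate 6, so r6c6=6.
Step 42. [r7c7∈{4}] r7c7 has the single candidate 4 ⇒ r7c7=4.
Step 43. [r8c9∈{6}] only 6 remains possible at r8c9, so r8c9=6.
Step 44. [r1c4∈{2}] only 2 remains possible at r1c4, so r1c4=2.
Step 45. [r5c9∈{7}] nothing but 7 survives at r5c9, so r5c9=7.
Step 46. [r6c1∈{7}] only 7 remains possible at r6c1. So r6c1=7.
Step 47. [r3c5∈{1}] nothing but 1 survives at r3c5 ⇒ r3c5=1.
Step 48. [r7c9∈{3}] r7c9 has the single candidate 3 ⇒ r7c9=3.
Step 49. [r4c3∈{5}] r4c3's peers cover all but 5. So r4c3=5.
Step 50. [r5c3∈{1}] nothing but 1 survives at r5c3, so r5c3=1.
Step 51. [r3c2∈{5}] r3c2 is down to just 5 ⇒ r3c2=5.

Answer: 9 4 3 2 6 7 1 8 5 / 1 7 2 9 8 5 6 3 4 / 8 5 6 3 1 4 7 2 9 / 3 6 5 8 7 1 9 4 2 / 4 8 1 5 9 2 3 6 7 / 7 2 9 4 3 6 5 1 8 / 2 1 8 6 5 9 4 7 3 / 5 3 7 1 4 8 2 9 6 / 6 9 4 7 2 3 8 5 1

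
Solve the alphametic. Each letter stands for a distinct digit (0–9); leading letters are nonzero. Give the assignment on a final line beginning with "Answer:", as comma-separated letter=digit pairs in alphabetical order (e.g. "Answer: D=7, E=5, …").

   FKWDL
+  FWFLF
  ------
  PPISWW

Step 1. [P] the sum has 6 digits but both addends have 5; that extra leading digit P is the final carry, namely 1, so P=1.
Step 2. [col 1: L + F ≡ W (mod 10)] column 1 (L + F ≡ W (mod 10), carry-in 0) doesn't pin L yet; pick L=8 and continue, so L=8.
Step 3. [col 1: L + F ≡ W (mod 10)] column 1 (L + F ≡ W (mod 10), carry-in 0) doesn't pin F yet; pick F=5 and continue. So F=5.
Step 4. [col 1: L + F ≡ W (mod 10)] from column 1 (L=8, F=5, carry-in 0, digits 1,5,8 already taken and all letters distinct): W must equal 3, so W=3.
Step 5. [col 2: D + L ≡ W (mod 10)] column 2: given L=8, W=3, carry-in 1, and digits 1,3,5,8 already taken and all letters distinct, D+L≡W (mod 10) forces D=4 ⇒ D=4.
Step 6. [col 3: W + F ≡ S (mod 10)] column 3 reads W+F+carry(1)=S with W=3, F=5; with digits 1,3,4,5,8 already taken and all letters distinct, the only value for S is 9. So S=9.
Step 7. [col 4: K + W ≡ I (mod 10)] column 4: given W=3, carry-in 0, and digits 1,3,4,5,8,9 already taken and all letters distinct, K+W≡I (mod 10) forces K=7. So K=7.
Step 8. [col 4: K + W ≡ I (mod 10)] in column 4 we have K+W≡I with carry-in 0; given K=7, W=3 and digits 1,3,4,5,7,8,9 already taken and all letters distinct, that pins I to 0, so I=0.

Answer: D=4, F=5, I=0, K=7, L=8, P=1, S=9, W=3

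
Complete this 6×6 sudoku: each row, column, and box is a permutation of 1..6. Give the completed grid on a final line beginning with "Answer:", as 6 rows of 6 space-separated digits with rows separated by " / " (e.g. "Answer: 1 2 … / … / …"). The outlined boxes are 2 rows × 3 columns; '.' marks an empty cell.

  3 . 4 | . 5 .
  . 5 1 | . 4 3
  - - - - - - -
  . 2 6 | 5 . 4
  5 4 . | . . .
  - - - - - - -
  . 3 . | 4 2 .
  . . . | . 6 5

Step 1. [r5c6∈{1}] nothing but 1 survives at r5c6 ⇒ r5c6=1.
Step 2. [r1c2∈{6}] r1c2 is down to just 6, so r1c2=6.
Step 3. [r3c5∈{1,3}] across row 3, 3 lands solely at r3c5. So r3c5=3.
Step 4. [r1c6∈{2}] only 2 remains possible at r1c6. So r1c6=2.
Step 5. [r6c1∈{1,2,4}] r6c1 is the only open cell in row 6 admitting 4, so r6c1=4.
Step 6. [r4c4∈{1,2,6}] r4c4 is the only open cell in row 4 admitting 2, so r4c4=2.
Step 7. [r4c5∈{1}] r4c5 has the single candidate 1. So r4c5=1.
Step 8. [r2c4∈{6}] nothing but 6 survives at r2c4, so r2c4=6.
Step 9. [r4c3∈{3}] r4c3 has the single candidate 3, so r4c3=3.
Step 10. [r3c1∈{1}] nothing but 1 survives at r3c1 ⇒ r3c1=1.
Step 11. [r4c6∈{6}] r4c6's peers cover all but 6, so r4c6=6.
Step 12. [r5c1∈{6}] r5c1 is down to just 6 ⇒ r5c1=6.
Step 13. [r1c4∈{1}] r1c4 is down to just 1 ⇒ r1c4=1.
Step 14. [r6c4∈{3}] r6c4 is down to just 3 ⇒ r6c4=3.
Step 15. [r2c1∈{2}] r2c1 is down to just 2, so r2c1=2.
Step 16. [r5c3∈{5}] only 5 remains possible at r5c3. So r5c3=5.
Step 17. [r6c2∈{1}] r6c2 has the single candidate 1, so r6c2=1.
Step 18. [r6c3∈{2}] r6c3 has the single candidate 2, so r6c3=2.

Answer: 3 6 4 1 5 2 / 2 5 1 6 4 3 / 1 2 6 5 3 4 / 5 4 3 2 1 6 / 6 3 5 4 2 1 / 4 1 2 3 6 5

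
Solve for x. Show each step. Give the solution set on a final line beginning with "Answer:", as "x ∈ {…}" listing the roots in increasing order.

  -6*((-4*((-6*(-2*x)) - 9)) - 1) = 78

Step 1. [-6*((-4*((-6*(-2*x)) - 9)) - 1) = 78] -6 out front; divide by -6, so div: (-4*((-6*(-2*x)) - 9)) - 1 = -13.
Step 2. [(-4*((-6*(-2*x)) - 9)) - 1 = -13] peel the -1: add 1 from each side, so sub: -4*((-6*(-2*x)) - 9) = -12.
Step 3. [-4*((-6*(-2*x)) - 9) = -12] divide by the outer -4. So div: (-6*(-2*x)) - 9 = 3.
Step 4. [(-6*(-2*x)) - 9 = 3] peel the -9: add 9 from each side, so sub: -6*(-2*x) = 12.
Step 5. [-6*(-2*x) = 12] leading coefficient -6: divide by -6 ⇒ div: -2*x = -2.
Step 6. [-2*x = -2] divide by the outer -2. So div: x = 1.

Answer: x ∈ {1}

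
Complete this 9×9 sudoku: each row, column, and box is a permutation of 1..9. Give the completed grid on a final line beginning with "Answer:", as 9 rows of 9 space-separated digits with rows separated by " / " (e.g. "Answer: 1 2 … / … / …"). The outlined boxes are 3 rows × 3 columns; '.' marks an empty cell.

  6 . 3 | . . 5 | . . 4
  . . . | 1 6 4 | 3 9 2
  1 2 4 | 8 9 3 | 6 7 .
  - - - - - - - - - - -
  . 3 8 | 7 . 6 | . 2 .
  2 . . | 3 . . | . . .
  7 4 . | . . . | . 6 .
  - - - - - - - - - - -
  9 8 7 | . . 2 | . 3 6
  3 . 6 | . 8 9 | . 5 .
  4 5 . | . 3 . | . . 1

Step 1. [r9c7∈{2,7,8,9}] across row 9, 9 lands solely at r9c7. So r9c7=9.
Step 2. [r4c1∈{5}] only 5 remains possible at r4c1 ⇒ r4c1=5.
Step 3. [r7c7∈{4}] r7c7's peers cover all but 4. So r7c7=4.
Step 4. [r4c7∈{1}] r4c7 has the single candidate 1 ⇒ r4c7=1.
Step 5. [r6c4∈{2,5,9}] 9 has one home in col 4: r6c4, so r6c4=9.
Step 6. [r6c3∈{1}] nothing but 1 survives at r6c3. So r6c3=1.
Step 7. [r1c7∈{8}] r1c7's peers cover all but 8 ⇒ r1c7=8.
Step 8. [r6c7∈{5}] only 5 remains possible at r6c7. So r6c7=5.
Step 9. [r5c5∈{1,4,5}] 5 has one home in row 5: r5c5. So r5c5=5.
Step 10. [r8c9∈{7}] only 7 remains possible at r8c9 ⇒ r8c9=7.
Step 11. [r5c3∈{9}] nothing but 9 survives at r5c3. So r5c3=9.
Step 12. [r5c9∈{8}] only 8 remains possible at r5c9, so r5c9=8.
Step 13. [r1c5∈{2,7}] col 5 places 7 nowhere but r1c5 ⇒ r1c5=7.
Step 14. [r1c2∈{9}] only 9 remains possible at r1c2, so r1c2=9.
Step 15. [r6c9∈{3}] r6c9's peers cover all but 3, so r6c9=3.
Step 16. [r9c3∈{2}] r9c3 has the single candidate 2 ⇒ r9c3=2.
Step 17. [r1c8∈{1}] r1c8 has the single candidate 1 ⇒ r1c8=1.
Step 18. [r2c1∈{8}] r2c1's peers cover all but 8, so r2c1=8.
Step 19. [r5c8∈{4}] nothing but 4 survives at r5c8, so r5c8=4.
Step 20. [r5c2∈{6}] nothing but 6 survives at r5c2, so r5c2=6.
Step 21. [r9c6∈{7}] r9c6 has the single candidate 7. So r9c6=7.
Step 22. [r5c7∈{7}] r5c7's peers cover all but 7. So r5c7=7.
Step 23. [r8c4∈{4}] r8c4's peers cover all but 4 ⇒ r8c4=4.
Step 24. [r4c9∈{9}] only 9 remains possible at r4c9 ⇒ r4c9=9.
Step 25. [r7c5∈{1}] only 1 remains possible at r7c5, so r7c5=1.
Step 26. [r3c9∈{5}] only 5 remains possible at r3c9 ⇒ r3c9=5.
Step 27. [r4c5∈{4}] nothing but 4 survives at r4c5 ⇒ r4c5=4.
Step 28. [r6c6∈{8}] only 8 remains possible at r6c6, so r6c6=8.
Step 29. [r2c2∈{7}] only 7 remains possible at r2c2. So r2c2=7.
Step 30. [r9c4∈{6}] r9c4 has the single candidate 6. So r9c4=6.
Step 31. [r5c6∈{1}] r5c6's peers cover all but 1. So r5c6=1.
Step 32. [r7c4∈{5}] r7c4 is down to just 5. So r7c4=5.
Step 33. [r8c7∈{2}] r8c7 has the single candidate 2 ⇒ r8c7=2.
Step 34. [r9c8∈{8}] only 8 remains possible at r9c8 ⇒ r9c8=8.
Step 35. [r6c5∈{2}] only 2 remains possible at r6c5 ⇒ r6c5=2.
Step 36. [r2c3∈{5}] nothing but 5 survives at r2c3, so r2c3=5.
Step 37. [r1c4∈{2}] r1c4 has the single candidate 2, so r1c4=2.
Step 38. [r8c2∈{1}] r8c2's peers cover all but 1, so r8c2=1.

Answer: 6 9 3 2 7 5 8 1 4 / 8 7 5 1 6 4 3 9 2 / 1 2 4 8 9 3 6 7 5 / 5 3 8 7 4 6 1 2 9 / 2 6 9 3 5 1 7 4 8 / 7 4 1 9 2 8 5 6 3 / 9 8 7 5 1 2 4 3 6 / 3 1 6 4 8 9 2 5 7 / 4 5 2 6 3 7 9 8 1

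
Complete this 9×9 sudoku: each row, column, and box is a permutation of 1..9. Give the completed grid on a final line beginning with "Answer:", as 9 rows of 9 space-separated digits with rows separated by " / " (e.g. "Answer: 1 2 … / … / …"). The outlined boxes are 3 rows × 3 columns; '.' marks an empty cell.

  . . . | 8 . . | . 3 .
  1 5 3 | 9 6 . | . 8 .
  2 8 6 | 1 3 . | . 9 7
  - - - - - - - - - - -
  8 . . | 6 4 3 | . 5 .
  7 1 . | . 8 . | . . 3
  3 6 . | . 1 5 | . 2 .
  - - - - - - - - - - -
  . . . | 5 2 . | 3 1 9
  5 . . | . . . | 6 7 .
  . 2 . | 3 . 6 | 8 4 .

Step 1. [r4c2∈{9}] nothing but 9 survives at r4c2. So r4c2=9.
Step 2. [r6c3∈{4}] r6c3 is down to just 4, so r6c3=4.
Step 3. [r3c6∈{4}] r3c6 has the single candidate 4. So r3c6=4.
Step 4. [r9c1∈{9}] r9c1 has the single candidate 9. So r9c1=9.
Step 5. [r1c1∈{4}] nothing but 4 survives at r1c1 ⇒ r1c1=4.
Step 6. [r2c6∈{2,7}] across row 2, 7 lands solely at r2c6 ⇒ r2c6=7.
Step 7. [r8c6∈{1,8,9}] r8c6 is the only open cell in col 6 admitting 1 ⇒ r8c6=1.
Step 8. [r1c9∈{1,2,5,6}] row 1 places 6 nowhere but r1c9. So r1c9=6.
Step 9. [r1c7∈{1,2,5}] r1c7 is the only open cell in row 1 admitting 1. So r1c7=1.
Step 10. [r2c9∈{2,4}] 4 has one home in col 9: r2c9. So r2c9=4.
Step 11. [r5c4∈{2}] r5c4's peers cover all but 2, so r5c4=2.
Step 12. [r1c2∈{7}] r1c2's peers cover all but 7, so r1c2=7.
Step 13. [r7c3∈{7,8}] 7 has one home in row 7: r7c3. So r7c3=7.
Step 14. [r6c7∈{7,9}] in row 6, 9 fits only at r6c7 ⇒ r6c7=9.
Step 15. [r7c2∈{4}] nothing but 4 survives at r7c2 ⇒ r7c2=4.
Step 16. [r1c6∈{2}] only 2 remains possible at r1c6, so r1c6=2.
Step 17. [r7c1∈{6}] nothing but 6 survives at r7c1 ⇒ r7c1=6.
Step 18. [r5c6∈{9}] nothing but 9 survives at r5c6 ⇒ r5c6=9.
Step 19. [r8c2∈{3}] nothing but 3 survives at r8c2. So r8c2=3.
Step 20. [r8c5∈{9}] r8c5 is down to just 9 ⇒ r8c5=9.
Step 21. [r2c7∈{2}] only 2 remains possible at r2c7 ⇒ r2c7=2.
Step 22. [r9c5∈{7}] only 7 remains possible at r9c5, so r9c5=7.
Step 23. [r4c9∈{1}] r4c9 has the single candidate 1 ⇒ r4c9=1.
Step 24. [r8c4∈{4}] nothing but 4 survives at r8c4. So r8c4=4.
Step 25. [r5c7∈{4}] r5c7 is down to just 4, so r5c7=4.
Step 26. [r1c3∈{9}] r1c3's peers cover all but 9, so r1c3=9.
Step 27. [r3c7∈{5}] r3c7 has the single candidate 5, so r3c7=5.
Step 28. [r8c9∈{2}] nothing but 2 survives at r8c9. So r8c9=2.
Step 29. [r5c3∈{5}] only 5 remains possible at r5c3, so r5c3=5.
Step 30. [r1c5∈{5}] nothing but 5 survives at r1c5, so r1c5=5.
Step 31. [r9c9∈{5}] r9c9 is down to just 5. So r9c9=5.
Step 32. [r6c9∈{8}] r6c9's peers cover all but 8, so r6c9=8.
Step 33. [r7c6∈{8}] r7c6's peers cover all but 8, so r7c6=8.
Step 34. [r4c7∈{7}] r4c7 has the single candidate 7. So r4c7=7.
Step 35. [r5c8∈{6}] r5c8 is down to just 6, so r5c8=6.
Step 36. [r4c3∈{2}] only 2 remains possible at r4c3. So r4c3=2.
Step 37. [r6c4∈{7}] nothing but 7 survives at r6c4 ⇒ r6c4=7.
Step 38. [r9c3∈{1}] only 1 remains possible at r9c3, so r9c3=1.
Step 39. [r8c3∈{8}] r8c3's peers cover all but 8, so r8c3=8.

Answer: 4 7 9 8 5 2 1 3 6 / 1 5 3 9 6 7 2 8 4 / 2 8 6 1 3 4 5 9 7 / 8 9 2 6 4 3 7 5 1 / 7 1 5 2 8 9 4 6 3 / 3 6 4 7 1 5 9 2 8 / 6 4 7 5 2 8 3 1 9 / 5 3 8 4 9 1 6 7 2 / 9 2 1 3 7 6 8 4 5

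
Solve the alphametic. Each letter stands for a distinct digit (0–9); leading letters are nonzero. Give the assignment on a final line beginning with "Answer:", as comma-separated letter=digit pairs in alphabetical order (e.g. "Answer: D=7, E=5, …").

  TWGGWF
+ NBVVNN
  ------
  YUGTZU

Step 1. [col 1: F + N ≡ U (mod 10)] N=5 is one option consistent with column 1 (F + N ≡ U (mod 10), carry-in 0) — take it, so N=5.
Step 2. [col 1: F + N ≡ U (mod 10)] column 1 (F + N ≡ U (mod 10), carry-in 0) doesn't pin F yet; pick F=7 and continue. So F=7.
Step 3. [col 1: F + N ≡ U (mod 10)] in column 1 we have F+N≡U with carry-in 0; given F=7, N=5 and digits 5,7 already taken and all letters distinct, that pins U to 2. So U=2.
Step 4. [col 2: W + N ≡ Z (mod 10)] column 2 (W + N ≡ Z (mod 10), carry-in 1) doesn't pin W yet; pick W=0 and continue, so W=0.
Step 5. [col 2: W + N ≡ Z (mod 10)] from column 2 (W=0, N=5, carry-in 1, digits 0,2,5,7 already taken and all letters distinct): Z must equal 6. So Z=6.
Step 6. [col 3: G + V ≡ T (mod 10)] G=4 is one option consistent with column 3 (G + V ≡ T (mod 10), carry-in 0) — take it. So G=4.
Step 7. [col 3: G + V ≡ T (mod 10)] in column 3 we have G+V≡T with carry-in 0; given G=4 and digits 0,2,4,5,6,7 already taken and all letters distinct, that pins T to 3, so T=3.
Step 8. [col 3: G + V ≡ T (mod 10)] from column 3 (G=4, T=3, carry-in 0, digits 0,2,3,4,5,6,7 already taken and all letters distinct): V must equal 9 ⇒ V=9.
Step 9. [col 5: W + B ≡ U (mod 10)] in column 5 we have W+B≡U with carry-in 1; given W=0, U=2 and digits 0,2,3,4,5,6,7,9 already taken and all letters distinct, that pins B to 1. So B=1.
Step 10. [col 6: T + N ≡ Y (mod 10)] from column 6 (T=3, N=5, carry-in 0, digits 0,1,2,3,4,5,6,7,9 already taken and all letters distinct): Y must equal 8. So Y=8.

Answer: B=1, F=7, G=4, N=5, T=3, U=2, V=9, W=0, Y=8, Z=6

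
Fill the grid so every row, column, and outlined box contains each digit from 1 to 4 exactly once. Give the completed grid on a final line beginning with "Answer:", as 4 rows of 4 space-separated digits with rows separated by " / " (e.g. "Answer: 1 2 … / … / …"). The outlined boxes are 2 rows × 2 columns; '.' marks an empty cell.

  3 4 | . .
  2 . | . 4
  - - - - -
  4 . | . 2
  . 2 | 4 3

Step 1. [r3c3∈{1}] r3c3 is down to just 1. So r3c3=1.
Step 2. [r1c3∈{2}] r1c3's peers cover all but 2, so r1c3=2.
Step 3. [r1c4∈{1}] r1c4's peers cover all but 1 ⇒ r1c4=1.
Step 4. [r2c2∈{1}] r2c2 has the single candidate 1, so r2c2=1.
Step 5. [r4c1∈{1}] r4c1's peers cover all but 1. So r4c1=1.
Step 6. [r2c3∈{3}] r2c3 has the single candidate 3. So r2c3=3.
Step 7. [r3c2∈{3}] r3c2 has the single candidate 3, so r3c2=3.

Answer: 3 4 2 1 / 2 1 3 4 / 4 3 1 2 / 1 2 4 3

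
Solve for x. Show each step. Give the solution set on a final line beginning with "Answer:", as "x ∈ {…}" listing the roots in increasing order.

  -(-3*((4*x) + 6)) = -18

Step 1. [-(-3*((4*x) + 6)) = -18] LHS negated; negate both sides. So neg: -3*((4*x) + 6) = 18.
Step 2. [-3*((4*x) + 6) = 18] divide by the outer -3. So div: (4*x) + 6 = -6.
Step 3. [(4*x) + 6 = -6] peel the +6: subtract 6 from each side. So sub: 4*x = -12.
Step 4. [4*x = -12] leading coefficient 4: divide by 4, so div: x = -3.

Answer: x ∈ {-3}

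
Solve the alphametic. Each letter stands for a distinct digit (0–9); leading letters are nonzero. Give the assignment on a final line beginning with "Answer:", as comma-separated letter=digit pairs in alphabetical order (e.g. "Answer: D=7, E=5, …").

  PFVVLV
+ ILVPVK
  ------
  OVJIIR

Step 1. [col 1: V + K ≡ R (mod 10)] column 1 (V + K ≡ R (mod 10), carry-in 0) doesn't pin R yet; pick R=2 and continue. So R=2.
Step 2. [col 1: V + K ≡ R (mod 10)] no forcing yet in column 1 (carry-in 0); V=7 is free and consistent — try it. So V=7.
Step 3. [col 1: V + K ≡ R (mod 10)] column 1: given V=7, R=2, carry-in 0, and digits 2,7 already taken and all letters distinct, V+K≡R (mod 10) forces K=5 ⇒ K=5.
Step 4. [col 2: L + V ≡ I (mod 10)] column 2 (L + V ≡ I (mod 10), carry-in 1) doesn't pin I yet; pick I=8 and continue, so I=8.
Step 5. [col 2: L + V ≡ I (mod 10)] column 2 reads L+V+carry(1)=I with V=7, I=8; with digits 2,5,7,8 already taken and all letters distinct, the only value for L is 0, so L=0.
Step 6. [col 3: V + P ≡ I (mod 10)] column 3 reads V+P+carry(0)=I with V=7, I=8; with digits 0,2,5,7,8 already taken and all letters distinct, the only value for P is 1. So P=1.
Step 7. [col 4: V + V ≡ J (mod 10)] column 4: given V=7, carry-in 0, and digits 0,1,2,5,7,8 already taken and all letters distinct, V+V≡J (mod 10) forces J=4 ⇒ J=4.
Step 8. [col 5: F + L ≡ V (mod 10)] in column 5 we have F+L≡V with carry-in 1; given L=0, V=7 and digits 0,1,2,4,5,7,8 already taken and all letters distinct, that pins F to 6, so F=6.
Step 9. [col 6: P + I ≡ O (mod 10)] column 6: given P=1, I=8, carry-in 0, and digits 0,1,2,4,5,6,7,8 already taken and all letters distinct, P+I≡O (mod 10) forces O=9 ⇒ O=9.

Answer: F=6, I=8, J=4, K=5, L=0, O=9, P=1, R=2, V=7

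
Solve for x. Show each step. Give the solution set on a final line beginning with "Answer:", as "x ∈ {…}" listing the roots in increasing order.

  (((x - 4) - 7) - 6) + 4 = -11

Step 1. [(((x - 4) - 7) - 6) + 4 = -11] subtract 4: x sits inside (… + 4). So sub: ((x - 4) - 7) - 6 = -15.
Step 2. [((x - 4) - 7) - 6 = -15] -6 is outermost — add 6 both sides, so sub: (x - 4) - 7 = -9.
Step 3. [(x - 4) - 7 = -9] add 7: x sits inside (… - 7). So sub: x - 4 = -2.
Step 4. [x - 4 = -2] peel the -4: add 4 from each side ⇒ sub: x = 2.

Answer: x ∈ {2}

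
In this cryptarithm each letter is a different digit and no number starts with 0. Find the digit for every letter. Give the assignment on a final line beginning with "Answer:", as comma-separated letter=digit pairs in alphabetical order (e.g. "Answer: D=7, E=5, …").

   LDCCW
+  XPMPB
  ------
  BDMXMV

Step 1. [col 1: W + B ≡ V (mod 10)] several values work for W in column 1 (W + B ≡ V (mod 10), carry-in 0); try W=9, so W=9.
Step 2. [col 1: W + B ≡ V (mod 10)] column 1 (W + B ≡ V (mod 10), carry-in 0) doesn't pin V yet; pick V=0 and continue. So V=0.
Step 3. [col 1: W + B ≡ V (mod 10)] from column 1 (W=9, V=0, carry-in 0, digits 0,9 already taken and all letters distinct): B must equal 1 ⇒ B=1.
Step 4. [col 2: C + P ≡ M (mod 10)] no forcing yet in column 2 (carry-in 1); C=3 is free and consistent — try it, so C=3.
Step 5. [col 2: C + P ≡ M (mod 10)] several values work for M in column 2 (C + P ≡ M (mod 10), carry-in 1); try M=2. So M=2.
Step 6. [col 2: C + P ≡ M (mod 10)] column 2: given C=3, M=2, carry-in 1, and digits 0,1,2,3,9 already taken and all letters distinct, C+P≡M (mod 10) forces P=8 ⇒ P=8.
Step 7. [col 3: C + M ≡ X (mod 10)] column 3: given C=3, M=2, carry-in 1, and digits 0,1,2,3,8,9 already taken and all letters distinct, C+M≡X (mod 10) forces X=6, so X=6.
Step 8. [col 4: D + P ≡ M (mod 10)] in column 4 we have D+P≡M with carry-in 0; given P=8, M=2 and digits 0,1,2,3,6,8,9 already taken and all letters distinct, that pins D to 4. So D=4.
Step 9. [col 5: L + X ≡ D (mod 10)] from column 5 (X=6, D=4, carry-in 1, digits 0,1,2,3,4,6,8,9 already taken and all letters distinct): L must equal 7. So L=7.

Answer: B=1, C=3, D=4, L=7, M=2, P=8, V=0, W=9, X=6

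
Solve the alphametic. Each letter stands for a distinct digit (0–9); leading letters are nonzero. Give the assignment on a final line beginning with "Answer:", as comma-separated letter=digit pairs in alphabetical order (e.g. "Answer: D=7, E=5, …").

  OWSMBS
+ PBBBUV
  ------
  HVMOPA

Step 1. [col 1: S + V ≡ A (mod 10)] several values work for V in column 1 (S + V ≡ A (mod 10), carry-in 0); try V=5, so V=5.
Step 2. [col 1: S + V ≡ A (mod 10)] several values work for S in column 1 (S + V ≡ A (mod 10), carry-in 0); try S=7 ⇒ S=7.
Step 3. [col 1: S + V ≡ A (mod 10)] in column 1 we have S+V≡A with carry-in 0; given S=7, V=5 and digits 5,7 already taken and all letters distinct, that pins A to 2, so A=2.
Step 4. [col 2: B + U ≡ P (mod 10)] B=4 is one option consistent with column 2 (B + U ≡ P (mod 10), carry-in 1) — take it. So B=4.
Step 5. [col 2: B + U ≡ P (mod 10)] no forcing yet in column 2 (carry-in 1); U=8 is free and consistent — try it, so U=8.
Step 6. [col 2: B + U ≡ P (mod 10)] column 2 reads B+U+carry(1)=P with B=4, U=8; with digits 2,4,5,7,8 already taken and all letters distinct, the only value for P is 3. So P=3.
Step 7. [col 3: M + B ≡ O (mod 10)] no forcing yet in column 3 (carry-in 1); M=1 is free and consistent — try it ⇒ M=1.
Step 8. [col 3: M + B ≡ O (mod 10)] in column 3 we have M+B≡O with carry-in 1; given M=1, B=4 and digits 1,2,3,4,5,7,8 already taken and all letters distinct, that pins O to 6, so O=6.
Step 9. [col 5: W + B ≡ V (mod 10)] column 5 reads W+B+carry(1)=V with B=4, V=5; with digits 1,2,3,4,5,6,7,8 already taken and all letters distinct, the only value for W is 0, so W=0.
Step 10. [col 6: O + P ≡ H (mod 10)] in column 6 we have O+P≡H with carry-in 0; given O=6, P=3 and digits 0,1,2,3,4,5,6,7,8 already taken and all letters distinct, that pins H to 9. So H=9.

Answer: A=2, B=4, H=9, M=1, O=6, P=3, S=7, U=8, V=5, W=0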